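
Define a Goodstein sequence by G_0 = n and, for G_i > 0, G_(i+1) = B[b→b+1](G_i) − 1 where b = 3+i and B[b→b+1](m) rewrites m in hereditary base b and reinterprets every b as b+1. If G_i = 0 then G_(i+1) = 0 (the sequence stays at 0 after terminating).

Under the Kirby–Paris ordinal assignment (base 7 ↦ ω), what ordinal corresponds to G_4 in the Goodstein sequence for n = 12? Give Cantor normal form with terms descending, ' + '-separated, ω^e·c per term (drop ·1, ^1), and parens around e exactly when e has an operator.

ω^2

[0] 12 ≡ 3^2 + 3 (base 3). Lift 4: 20. −1: 19.
[1] 19 ≡ 4^2 + 3 (base 4). Lift 5: 28. −1: 27.
[2] 27 ≡ 5^2 + 2 (base 5). Lift 6: 38. −1: 37.
[3] 37 ≡ 6^2 + 1 (base 6). Lift 7: 50. −1: 49.
[4] 49 ≡ 7^2 (base 7). Lift 8: 64. −1: 63.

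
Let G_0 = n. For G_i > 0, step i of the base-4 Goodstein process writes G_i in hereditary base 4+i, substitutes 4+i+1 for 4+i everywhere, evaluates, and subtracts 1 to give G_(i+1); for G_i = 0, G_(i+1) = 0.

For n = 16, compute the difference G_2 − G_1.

(0) 16|_4 = 4^2 ↦ 5^2|_5 = 25 ⇒ 24
(1) 24|_5 = 4·5 + 4 ↦ 4·6 + 4|_6 = 28 ⇒ 27

3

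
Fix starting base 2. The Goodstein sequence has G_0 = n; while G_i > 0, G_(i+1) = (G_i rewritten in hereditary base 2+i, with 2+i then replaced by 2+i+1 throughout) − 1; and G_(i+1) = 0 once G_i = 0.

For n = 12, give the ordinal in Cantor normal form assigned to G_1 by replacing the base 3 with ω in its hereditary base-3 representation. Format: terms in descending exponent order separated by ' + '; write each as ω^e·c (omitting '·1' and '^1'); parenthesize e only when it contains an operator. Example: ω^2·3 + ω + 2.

ω^(ω + 1) + ω^2·2 + ω·2 + 2

step 0: 12 = 2^(2 + 1) + 2^2; sub 3 for 2: 3^(3 + 1) + 3^3; = 108; G_1 = 108−1 = 107
step 1: 107 = 3^(3 + 1) + 2·3^2 + 2·3 + 2; sub 4 for 3: 4^(4 + 1) + 2·4^2 + 2·4 + 2; = 1066; G_2 = 1066−1 = 1065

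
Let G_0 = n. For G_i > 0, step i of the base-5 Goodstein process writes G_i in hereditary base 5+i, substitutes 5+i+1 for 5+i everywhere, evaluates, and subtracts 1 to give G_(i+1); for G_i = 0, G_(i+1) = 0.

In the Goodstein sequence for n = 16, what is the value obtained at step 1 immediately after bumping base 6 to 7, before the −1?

G_0 = 16. HB_5(16) = 3·5 + 1. Bump = 19. G_1 = 18.
G_1 = 18. HB_6(18) = 3·6. Bump = 21. G_2 = 20.

21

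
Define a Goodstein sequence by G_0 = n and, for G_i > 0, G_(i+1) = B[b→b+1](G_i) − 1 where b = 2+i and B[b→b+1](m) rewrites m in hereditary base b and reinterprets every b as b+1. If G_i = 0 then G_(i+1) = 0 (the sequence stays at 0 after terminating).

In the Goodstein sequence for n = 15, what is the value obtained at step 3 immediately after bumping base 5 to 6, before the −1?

step 0: 15 = 2^(2 + 1) + 2^2 + 2 + 1; sub 3 for 2: 3^(3 + 1) + 3^3 + 3 + 1; = 112; G_1 = 112−1 = 111
step 1: 111 = 3^(3 + 1) + 3^3 + 3; sub 4 for 3: 4^(4 + 1) + 4^4 + 4; = 1284; G_2 = 1284−1 = 1283
step 2: 1283 = 4^(4 + 1) + 4^4 + 3; sub 5 for 4: 5^(5 + 1) + 5^5 + 3; = 18753; G_3 = 18753−1 = 18752
step 3: 18752 = 5^(5 + 1) + 5^5 + 2; sub 6 for 5: 6^(6 + 1) + 6^6 + 2; = 326594; G_4 = 326594−1 = 326593

326594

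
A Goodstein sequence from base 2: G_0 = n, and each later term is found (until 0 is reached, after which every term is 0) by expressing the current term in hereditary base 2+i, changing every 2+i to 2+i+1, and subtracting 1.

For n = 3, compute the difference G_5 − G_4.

-1

step 0: 3 = 2 + 1; sub 3 for 2: 3 + 1; = 4; G_1 = 4−1 = 3
step 1: 3 = 3; sub 4 for 3: 4; = 4; G_2 = 4−1 = 3
step 2: 3 = 3; sub 5 for 4: 3; = 3; G_3 = 3−1 = 2
step 3: 2 = 2; sub 6 for 5: 2; = 2; G_4 = 2−1 = 1
step 4: 1 = 1; sub 7 for 6: 1; = 1; G_5 = 1−1 = 0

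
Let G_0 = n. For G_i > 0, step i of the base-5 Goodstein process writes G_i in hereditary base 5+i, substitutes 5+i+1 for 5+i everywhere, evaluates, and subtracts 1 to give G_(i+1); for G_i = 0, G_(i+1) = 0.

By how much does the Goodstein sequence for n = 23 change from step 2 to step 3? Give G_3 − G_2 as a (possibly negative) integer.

G_0=23  [base 5] 4·5 + 3  →[5↦6]→  4·6 + 3 = 27  −1 ⇒ G_1=26
G_1=26  [base 6] 4·6 + 2  →[6↦7]→  4·7 + 2 = 30  −1 ⇒ G_2=29
G_2=29  [base 7] 4·7 + 1  →[7↦8]→  4·8 + 1 = 33  −1 ⇒ G_3=32

3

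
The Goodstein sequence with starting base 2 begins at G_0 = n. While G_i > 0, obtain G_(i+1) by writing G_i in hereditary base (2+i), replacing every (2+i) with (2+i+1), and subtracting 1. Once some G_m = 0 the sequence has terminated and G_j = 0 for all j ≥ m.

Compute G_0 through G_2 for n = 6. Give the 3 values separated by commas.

6, 29, 257

base 2: 6 = 2^2 + 2; at 3: 3^3 + 3 = 30; next = 29
base 3: 29 = 3^3 + 2; at 4: 4^4 + 2 = 258; next = 257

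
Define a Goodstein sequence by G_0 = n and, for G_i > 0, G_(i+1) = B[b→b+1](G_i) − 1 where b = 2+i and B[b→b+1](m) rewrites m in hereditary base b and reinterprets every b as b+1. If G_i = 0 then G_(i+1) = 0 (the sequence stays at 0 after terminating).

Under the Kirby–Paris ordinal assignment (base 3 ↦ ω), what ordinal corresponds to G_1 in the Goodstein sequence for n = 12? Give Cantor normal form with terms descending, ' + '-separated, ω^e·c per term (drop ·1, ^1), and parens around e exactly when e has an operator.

base 2: 12 = 2^(2 + 1) + 2^2; at 3: 3^(3 + 1) + 3^3 = 108; next = 107
base 3: 107 = 3^(3 + 1) + 2·3^2 + 2·3 + 2; at 4: 4^(4 + 1) + 2·4^2 + 2·4 + 2 = 1066; next = 1065

ω^(ω + 1) + ω^2·2 + ω·2 + 2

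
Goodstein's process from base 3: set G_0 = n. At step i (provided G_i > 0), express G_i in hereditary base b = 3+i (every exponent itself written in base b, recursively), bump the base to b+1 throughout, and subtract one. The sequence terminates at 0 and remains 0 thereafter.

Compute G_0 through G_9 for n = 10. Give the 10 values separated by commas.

base 3: 10 = 3^2 + 1; at 4: 4^2 + 1 = 17; next = 16
base 4: 16 = 4^2; at 5: 5^2 = 25; next = 24
base 5: 24 = 4·5 + 4; at 6: 4·6 + 4 = 28; next = 27
base 6: 27 = 4·6 + 3; at 7: 4·7 + 3 = 31; next = 30
base 7: 30 = 4·7 + 2; at 8: 4·8 + 2 = 34; next = 33
base 8: 33 = 4·8 + 1; at 9: 4·9 + 1 = 37; next = 36
base 9: 36 = 4·9; at 10: 4·10 = 40; next = 39
base 10: 39 = 3·10 + 9; at 11: 3·11 + 9 = 42; next = 41
base 11: 41 = 3·11 + 8; at 12: 3·12 + 8 = 44; next = 43

10, 16, 24, 27, 30, 33, 36, 39, 41, 43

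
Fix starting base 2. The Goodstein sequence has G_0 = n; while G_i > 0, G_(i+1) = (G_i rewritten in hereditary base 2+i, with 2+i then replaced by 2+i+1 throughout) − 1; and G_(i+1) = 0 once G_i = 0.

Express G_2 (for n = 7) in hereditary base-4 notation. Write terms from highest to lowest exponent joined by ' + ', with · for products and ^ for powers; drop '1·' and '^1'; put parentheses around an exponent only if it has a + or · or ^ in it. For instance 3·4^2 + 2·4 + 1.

4^4 + 3

[0] 7 ≡ 2^2 + 2 + 1 (base 2). Lift 3: 31. −1: 30.
[1] 30 ≡ 3^3 + 3 (base 3). Lift 4: 260. −1: 259.
[2] 259 ≡ 4^4 + 3 (base 4). Lift 5: 3128. −1: 3127.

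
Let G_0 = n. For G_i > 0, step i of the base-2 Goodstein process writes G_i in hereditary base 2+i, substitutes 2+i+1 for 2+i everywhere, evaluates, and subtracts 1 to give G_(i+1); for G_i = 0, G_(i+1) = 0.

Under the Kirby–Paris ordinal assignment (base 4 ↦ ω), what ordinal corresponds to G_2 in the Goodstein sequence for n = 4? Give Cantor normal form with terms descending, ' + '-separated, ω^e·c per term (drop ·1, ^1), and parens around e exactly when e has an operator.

[0] 4 ≡ 2^2 (base 2). Lift 3: 27. −1: 26.
[1] 26 ≡ 2·3^2 + 2·3 + 2 (base 3). Lift 4: 42. −1: 41.
[2] 41 ≡ 2·4^2 + 2·4 + 1 (base 4). Lift 5: 61. −1: 60.

ω^2·2 + ω·2 + 1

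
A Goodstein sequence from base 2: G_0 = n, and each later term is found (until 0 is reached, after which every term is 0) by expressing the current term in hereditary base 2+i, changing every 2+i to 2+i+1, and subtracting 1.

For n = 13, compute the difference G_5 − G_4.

5485287

[0] 13 ≡ 2^(2 + 1) + 2^2 + 1 (base 2). Lift 3: 109. −1: 108.
[1] 108 ≡ 3^(3 + 1) + 3^3 (base 3). Lift 4: 1280. −1: 1279.
[2] 1279 ≡ 4^(4 + 1) + 3·4^3 + 3·4^2 + 3·4 + 3 (base 4). Lift 5: 16093. −1: 16092.
[3] 16092 ≡ 5^(5 + 1) + 3·5^3 + 3·5^2 + 3·5 + 2 (base 5). Lift 6: 280712. −1: 280711.
[4] 280711 ≡ 6^(6 + 1) + 3·6^3 + 3·6^2 + 3·6 + 1 (base 6). Lift 7: 5765999. −1: 5765998.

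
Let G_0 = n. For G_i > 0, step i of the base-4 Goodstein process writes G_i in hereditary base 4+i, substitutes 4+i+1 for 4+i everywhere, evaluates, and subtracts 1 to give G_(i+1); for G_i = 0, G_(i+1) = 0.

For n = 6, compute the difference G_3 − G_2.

base 4: 6 = 4 + 2; at 5: 5 + 2 = 7; next = 6
base 5: 6 = 5 + 1; at 6: 6 + 1 = 7; next = 6
base 6: 6 = 6; at 7: 7 = 7; next = 6

0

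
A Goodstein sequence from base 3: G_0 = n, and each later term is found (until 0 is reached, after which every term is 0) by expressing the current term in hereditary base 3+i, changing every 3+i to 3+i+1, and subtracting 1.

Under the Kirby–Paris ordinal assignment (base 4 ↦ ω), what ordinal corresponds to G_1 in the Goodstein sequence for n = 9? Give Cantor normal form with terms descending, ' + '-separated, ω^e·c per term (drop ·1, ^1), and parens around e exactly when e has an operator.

ω·3 + 3

[0] 9 ≡ 3^2 (base 3). Lift 4: 16. −1: 15.
[1] 15 ≡ 3·4 + 3 (base 4). Lift 5: 18. −1: 17.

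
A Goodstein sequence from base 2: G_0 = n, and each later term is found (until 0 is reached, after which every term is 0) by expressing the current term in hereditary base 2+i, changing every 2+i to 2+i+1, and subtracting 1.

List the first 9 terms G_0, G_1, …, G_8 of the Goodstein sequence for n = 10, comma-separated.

10, 83, 1025, 15625, 279935, 4215754, 84073323, 1937434592, 50000555551

i=0: 10 = 2^(2 + 1) + 2 (b=2); 2→3: 3^(3 + 1) + 3 = 84; 84−1 = 83
i=1: 83 = 3^(3 + 1) + 2 (b=3); 3→4: 4^(4 + 1) + 2 = 1026; 1026−1 = 1025
i=2: 1025 = 4^(4 + 1) + 1 (b=4); 4→5: 5^(5 + 1) + 1 = 15626; 15626−1 = 15625
i=3: 15625 = 5^(5 + 1) (b=5); 5→6: 6^(6 + 1) = 279936; 279936−1 = 279935
i=4: 279935 = 5·6^6 + 5·6^5 + 5·6^4 + 5·6^3 + 5·6^2 + 5·6 + 5 (b=6); 6→7: 5·7^7 + 5·7^5 + 5·7^4 + 5·7^3 + 5·7^2 + 5·7 + 5 = 4215755; 4215755−1 = 4215754
i=5: 4215754 = 5·7^7 + 5·7^5 + 5·7^4 + 5·7^3 + 5·7^2 + 5·7 + 4 (b=7); 7→8: 5·8^8 + 5·8^5 + 5·8^4 + 5·8^3 + 5·8^2 + 5·8 + 4 = 84073324; 84073324−1 = 84073323
i=6: 84073323 = 5·8^8 + 5·8^5 + 5·8^4 + 5·8^3 + 5·8^2 + 5·8 + 3 (b=8); 8→9: 5·9^9 + 5·9^5 + 5·9^4 + 5·9^3 + 5·9^2 + 5·9 + 3 = 1937434593; 1937434593−1 = 1937434592
i=7: 1937434592 = 5·9^9 + 5·9^5 + 5·9^4 + 5·9^3 + 5·9^2 + 5·9 + 2 (b=9); 9→10: 5·10^10 + 5·10^5 + 5·10^4 + 5·10^3 + 5·10^2 + 5·10 + 2 = 50000555552; 50000555552−1 = 50000555551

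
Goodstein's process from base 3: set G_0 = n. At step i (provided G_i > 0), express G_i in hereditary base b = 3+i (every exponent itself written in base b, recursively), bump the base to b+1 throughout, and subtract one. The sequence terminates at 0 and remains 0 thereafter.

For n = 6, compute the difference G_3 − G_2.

0

step 0: 6 = 2·3; sub 4 for 3: 2·4; = 8; G_1 = 8−1 = 7
step 1: 7 = 4 + 3; sub 5 for 4: 5 + 3; = 8; G_2 = 8−1 = 7
step 2: 7 = 5 + 2; sub 6 for 5: 6 + 2; = 8; G_3 = 8−1 = 7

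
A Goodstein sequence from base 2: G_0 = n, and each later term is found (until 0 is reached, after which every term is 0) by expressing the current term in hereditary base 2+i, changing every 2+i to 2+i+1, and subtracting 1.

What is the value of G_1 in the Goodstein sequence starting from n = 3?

G_0 = 3. HB_2(3) = 2 + 1. Bump = 4. G_1 = 3.
G_1 = 3. HB_3(3) = 3. Bump = 4. G_2 = 3.

3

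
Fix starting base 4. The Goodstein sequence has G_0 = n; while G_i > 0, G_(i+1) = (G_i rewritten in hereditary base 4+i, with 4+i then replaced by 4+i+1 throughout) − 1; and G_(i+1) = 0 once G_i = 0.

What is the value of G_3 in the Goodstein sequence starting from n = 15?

(0) 15|_4 = 3·4 + 3 ↦ 3·5 + 3|_5 = 18 ⇒ 17
(1) 17|_5 = 3·5 + 2 ↦ 3·6 + 2|_6 = 20 ⇒ 19
(2) 19|_6 = 3·6 + 1 ↦ 3·7 + 1|_7 = 22 ⇒ 21
(3) 21|_7 = 3·7 ↦ 3·8|_8 = 24 ⇒ 23

21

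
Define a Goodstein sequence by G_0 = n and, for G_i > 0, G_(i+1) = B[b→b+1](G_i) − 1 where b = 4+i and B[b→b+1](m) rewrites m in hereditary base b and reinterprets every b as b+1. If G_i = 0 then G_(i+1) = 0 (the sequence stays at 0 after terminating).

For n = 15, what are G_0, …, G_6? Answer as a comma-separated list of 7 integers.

15, 17, 19, 21, 23, 24, 25

i=0: 15 = 3·4 + 3 (b=4); 4→5: 3·5 + 3 = 18; 18−1 = 17
i=1: 17 = 3·5 + 2 (b=5); 5→6: 3·6 + 2 = 20; 20−1 = 19
i=2: 19 = 3·6 + 1 (b=6); 6→7: 3·7 + 1 = 22; 22−1 = 21
i=3: 21 = 3·7 (b=7); 7→8: 3·8 = 24; 24−1 = 23
i=4: 23 = 2·8 + 7 (b=8); 8→9: 2·9 + 7 = 25; 25−1 = 24
i=5: 24 = 2·9 + 6 (b=9); 9→10: 2·10 + 6 = 26; 26−1 = 25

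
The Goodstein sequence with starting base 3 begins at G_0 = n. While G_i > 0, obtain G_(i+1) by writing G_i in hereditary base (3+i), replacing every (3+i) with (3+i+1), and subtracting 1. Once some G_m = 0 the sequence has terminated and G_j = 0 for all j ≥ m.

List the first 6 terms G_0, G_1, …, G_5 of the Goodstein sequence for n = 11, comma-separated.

base 3: 11 = 3^2 + 2; at 4: 4^2 + 2 = 18; next = 17
base 4: 17 = 4^2 + 1; at 5: 5^2 + 1 = 26; next = 25
base 5: 25 = 5^2; at 6: 6^2 = 36; next = 35
base 6: 35 = 5·6 + 5; at 7: 5·7 + 5 = 40; next = 39
base 7: 39 = 5·7 + 4; at 8: 5·8 + 4 = 44; next = 43

11, 17, 25, 35, 39, 43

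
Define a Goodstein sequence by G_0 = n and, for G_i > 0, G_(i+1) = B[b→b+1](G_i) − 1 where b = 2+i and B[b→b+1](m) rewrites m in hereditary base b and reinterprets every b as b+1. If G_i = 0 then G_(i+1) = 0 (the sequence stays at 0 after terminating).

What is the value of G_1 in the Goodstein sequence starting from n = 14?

110

base 2: 14 = 2^(2 + 1) + 2^2 + 2; at 3: 3^(3 + 1) + 3^3 + 3 = 111; next = 110
base 3: 110 = 3^(3 + 1) + 3^3 + 2; at 4: 4^(4 + 1) + 4^4 + 2 = 1282; next = 1281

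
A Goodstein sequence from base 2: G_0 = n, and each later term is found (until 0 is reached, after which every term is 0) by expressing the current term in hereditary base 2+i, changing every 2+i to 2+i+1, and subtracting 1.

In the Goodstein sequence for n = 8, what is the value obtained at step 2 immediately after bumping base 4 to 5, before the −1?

base 2: 8 = 2^(2 + 1); at 3: 3^(3 + 1) = 81; next = 80
base 3: 80 = 2·3^3 + 2·3^2 + 2·3 + 2; at 4: 2·4^4 + 2·4^2 + 2·4 + 2 = 554; next = 553
base 4: 553 = 2·4^4 + 2·4^2 + 2·4 + 1; at 5: 2·5^5 + 2·5^2 + 2·5 + 1 = 6311; next = 6310

6311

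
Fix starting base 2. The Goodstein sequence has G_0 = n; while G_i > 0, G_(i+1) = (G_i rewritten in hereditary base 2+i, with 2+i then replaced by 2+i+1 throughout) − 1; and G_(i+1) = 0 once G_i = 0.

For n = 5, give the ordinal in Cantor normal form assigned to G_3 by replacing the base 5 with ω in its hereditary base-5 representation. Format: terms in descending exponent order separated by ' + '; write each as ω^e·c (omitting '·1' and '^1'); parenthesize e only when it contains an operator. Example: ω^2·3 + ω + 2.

ω^3·3 + ω^2·3 + ω·3 + 2

5 —HB2→ 2^2 + 1 —bump→ 3^3 + 1 = 28 —(−1)→ 27
27 —HB3→ 3^3 —bump→ 4^4 = 256 —(−1)→ 255
255 —HB4→ 3·4^3 + 3·4^2 + 3·4 + 3 —bump→ 3·5^3 + 3·5^2 + 3·5 + 3 = 468 —(−1)→ 467
467 —HB5→ 3·5^3 + 3·5^2 + 3·5 + 2 —bump→ 3·6^3 + 3·6^2 + 3·6 + 2 = 776 —(−1)→ 775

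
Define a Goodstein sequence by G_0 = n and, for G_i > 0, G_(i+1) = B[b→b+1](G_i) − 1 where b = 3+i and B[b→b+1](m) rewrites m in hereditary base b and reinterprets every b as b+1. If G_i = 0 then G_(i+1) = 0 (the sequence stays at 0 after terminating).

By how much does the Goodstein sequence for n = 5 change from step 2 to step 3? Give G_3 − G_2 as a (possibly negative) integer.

step 0: 5 = 3 + 2; sub 4 for 3: 4 + 2; = 6; G_1 = 6−1 = 5
step 1: 5 = 4 + 1; sub 5 for 4: 5 + 1; = 6; G_2 = 6−1 = 5
step 2: 5 = 5; sub 6 for 5: 6; = 6; G_3 = 6−1 = 5

0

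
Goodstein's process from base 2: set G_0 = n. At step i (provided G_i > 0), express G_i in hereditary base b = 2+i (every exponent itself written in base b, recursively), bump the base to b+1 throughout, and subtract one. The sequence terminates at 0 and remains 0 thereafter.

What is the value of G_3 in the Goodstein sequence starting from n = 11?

G_0 = 11. HB_2(11) = 2^(2 + 1) + 2 + 1. Bump = 85. G_1 = 84.
G_1 = 84. HB_3(84) = 3^(3 + 1) + 3. Bump = 1028. G_2 = 1027.
G_2 = 1027. HB_4(1027) = 4^(4 + 1) + 3. Bump = 15628. G_3 = 15627.
G_3 = 15627. HB_5(15627) = 5^(5 + 1) + 2. Bump = 279938. G_4 = 279937.

15627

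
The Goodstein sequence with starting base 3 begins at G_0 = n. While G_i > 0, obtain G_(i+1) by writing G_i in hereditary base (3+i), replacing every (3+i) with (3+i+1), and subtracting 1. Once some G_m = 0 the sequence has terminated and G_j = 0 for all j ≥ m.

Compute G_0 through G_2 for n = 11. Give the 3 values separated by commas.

step 0: 11 = 3^2 + 2; sub 4 for 3: 4^2 + 2; = 18; G_1 = 18−1 = 17
step 1: 17 = 4^2 + 1; sub 5 for 4: 5^2 + 1; = 26; G_2 = 26−1 = 25

11, 17, 25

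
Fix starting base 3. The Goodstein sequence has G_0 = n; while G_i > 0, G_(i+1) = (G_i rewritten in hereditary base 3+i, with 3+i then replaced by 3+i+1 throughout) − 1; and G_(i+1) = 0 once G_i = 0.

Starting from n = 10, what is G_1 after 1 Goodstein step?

16

step 0: 10 = 3^2 + 1; sub 4 for 3: 4^2 + 1; = 17; G_1 = 17−1 = 16
step 1: 16 = 4^2; sub 5 for 4: 5^2; = 25; G_2 = 25−1 = 24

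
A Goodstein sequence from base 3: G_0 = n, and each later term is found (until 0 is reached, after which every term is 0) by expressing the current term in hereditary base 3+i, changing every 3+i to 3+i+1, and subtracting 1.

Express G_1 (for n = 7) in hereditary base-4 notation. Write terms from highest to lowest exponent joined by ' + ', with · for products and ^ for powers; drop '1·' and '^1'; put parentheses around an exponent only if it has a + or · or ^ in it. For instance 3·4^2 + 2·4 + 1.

i=0: 7 = 2·3 + 1 (b=3); 3→4: 2·4 + 1 = 9; 9−1 = 8
i=1: 8 = 2·4 (b=4); 4→5: 2·5 = 10; 10−1 = 9

2·4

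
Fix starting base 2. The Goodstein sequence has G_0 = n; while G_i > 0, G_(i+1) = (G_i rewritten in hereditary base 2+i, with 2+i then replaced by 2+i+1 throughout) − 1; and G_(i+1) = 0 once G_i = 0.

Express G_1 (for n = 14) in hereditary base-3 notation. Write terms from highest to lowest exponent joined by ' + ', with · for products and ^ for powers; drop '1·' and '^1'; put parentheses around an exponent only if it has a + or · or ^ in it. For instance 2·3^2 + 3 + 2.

3^(3 + 1) + 3^3 + 2

G_0=14  [base 2] 2^(2 + 1) + 2^2 + 2  →[2↦3]→  3^(3 + 1) + 3^3 + 3 = 111  −1 ⇒ G_1=110
G_1=110  [base 3] 3^(3 + 1) + 3^3 + 2  →[3↦4]→  4^(4 + 1) + 4^4 + 2 = 1282  −1 ⇒ G_2=1281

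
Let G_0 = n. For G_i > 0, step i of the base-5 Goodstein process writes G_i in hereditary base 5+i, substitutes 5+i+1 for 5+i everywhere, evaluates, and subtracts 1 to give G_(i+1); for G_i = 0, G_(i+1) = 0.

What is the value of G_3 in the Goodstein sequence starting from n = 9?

9 —HB5→ 5 + 4 —bump→ 6 + 4 = 10 —(−1)→ 9
9 —HB6→ 6 + 3 —bump→ 7 + 3 = 10 —(−1)→ 9
9 —HB7→ 7 + 2 —bump→ 8 + 2 = 10 —(−1)→ 9
9 —HB8→ 8 + 1 —bump→ 9 + 1 = 10 —(−1)→ 9

9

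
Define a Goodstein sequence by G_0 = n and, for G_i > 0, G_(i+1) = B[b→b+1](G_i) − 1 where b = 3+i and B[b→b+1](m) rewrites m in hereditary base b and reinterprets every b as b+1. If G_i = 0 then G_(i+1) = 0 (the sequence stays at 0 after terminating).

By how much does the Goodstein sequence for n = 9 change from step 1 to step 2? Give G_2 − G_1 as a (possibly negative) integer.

2

G_0 = 9. HB_3(9) = 3^2. Bump = 16. G_1 = 15.
G_1 = 15. HB_4(15) = 3·4 + 3. Bump = 18. G_2 = 17.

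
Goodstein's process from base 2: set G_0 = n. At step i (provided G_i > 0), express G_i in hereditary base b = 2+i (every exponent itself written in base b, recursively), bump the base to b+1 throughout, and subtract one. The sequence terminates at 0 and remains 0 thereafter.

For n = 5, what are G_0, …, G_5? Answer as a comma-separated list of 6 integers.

5, 27, 255, 467, 775, 1197

[0] 5 ≡ 2^2 + 1 (base 2). Lift 3: 28. −1: 27.
[1] 27 ≡ 3^3 (base 3). Lift 4: 256. −1: 255.
[2] 255 ≡ 3·4^3 + 3·4^2 + 3·4 + 3 (base 4). Lift 5: 468. −1: 467.
[3] 467 ≡ 3·5^3 + 3·5^2 + 3·5 + 2 (base 5). Lift 6: 776. −1: 775.
[4] 775 ≡ 3·6^3 + 3·6^2 + 3·6 + 1 (base 6). Lift 7: 1198. −1: 1197.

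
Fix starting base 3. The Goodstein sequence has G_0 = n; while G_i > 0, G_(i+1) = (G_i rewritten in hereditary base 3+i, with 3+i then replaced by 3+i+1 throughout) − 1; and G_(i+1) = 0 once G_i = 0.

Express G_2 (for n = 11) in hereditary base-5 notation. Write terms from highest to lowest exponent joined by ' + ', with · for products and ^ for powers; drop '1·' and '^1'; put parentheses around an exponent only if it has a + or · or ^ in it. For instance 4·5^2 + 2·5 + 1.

5^2

i=0: 11 = 3^2 + 2 (b=3); 3→4: 4^2 + 2 = 18; 18−1 = 17
i=1: 17 = 4^2 + 1 (b=4); 4→5: 5^2 + 1 = 26; 26−1 = 25
i=2: 25 = 5^2 (b=5); 5→6: 6^2 = 36; 36−1 = 35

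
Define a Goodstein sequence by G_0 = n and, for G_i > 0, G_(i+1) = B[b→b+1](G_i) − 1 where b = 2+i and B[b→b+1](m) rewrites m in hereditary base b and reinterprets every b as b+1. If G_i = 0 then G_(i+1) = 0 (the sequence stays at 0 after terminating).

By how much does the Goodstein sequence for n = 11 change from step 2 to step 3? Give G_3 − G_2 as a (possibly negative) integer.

G_0 = 11. HB_2(11) = 2^(2 + 1) + 2 + 1. Bump = 85. G_1 = 84.
G_1 = 84. HB_3(84) = 3^(3 + 1) + 3. Bump = 1028. G_2 = 1027.
G_2 = 1027. HB_4(1027) = 4^(4 + 1) + 3. Bump = 15628. G_3 = 15627.

14600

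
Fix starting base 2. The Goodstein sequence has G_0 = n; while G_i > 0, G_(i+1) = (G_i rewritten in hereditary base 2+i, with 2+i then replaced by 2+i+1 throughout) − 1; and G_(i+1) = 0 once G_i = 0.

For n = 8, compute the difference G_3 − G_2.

5757

[0] 8 ≡ 2^(2 + 1) (base 2). Lift 3: 81. −1: 80.
[1] 80 ≡ 2·3^3 + 2·3^2 + 2·3 + 2 (base 3). Lift 4: 554. −1: 553.
[2] 553 ≡ 2·4^4 + 2·4^2 + 2·4 + 1 (base 4). Lift 5: 6311. −1: 6310.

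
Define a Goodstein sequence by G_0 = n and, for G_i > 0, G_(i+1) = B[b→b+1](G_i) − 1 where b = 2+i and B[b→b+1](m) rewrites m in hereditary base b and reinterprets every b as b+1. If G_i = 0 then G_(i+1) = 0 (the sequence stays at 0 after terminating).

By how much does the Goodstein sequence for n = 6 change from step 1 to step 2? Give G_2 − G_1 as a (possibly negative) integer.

i=0: 6 = 2^2 + 2 (b=2); 2→3: 3^3 + 3 = 30; 30−1 = 29
i=1: 29 = 3^3 + 2 (b=3); 3→4: 4^4 + 2 = 258; 258−1 = 257

228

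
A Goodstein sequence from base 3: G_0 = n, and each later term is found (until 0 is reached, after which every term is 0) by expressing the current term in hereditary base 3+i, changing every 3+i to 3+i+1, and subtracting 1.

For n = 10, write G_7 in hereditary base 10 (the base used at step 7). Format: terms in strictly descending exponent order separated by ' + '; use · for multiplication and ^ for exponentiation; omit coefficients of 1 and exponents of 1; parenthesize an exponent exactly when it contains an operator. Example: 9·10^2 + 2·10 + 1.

(0) 10|_3 = 3^2 + 1 ↦ 4^2 + 1|_4 = 17 ⇒ 16
(1) 16|_4 = 4^2 ↦ 5^2|_5 = 25 ⇒ 24
(2) 24|_5 = 4·5 + 4 ↦ 4·6 + 4|_6 = 28 ⇒ 27
(3) 27|_6 = 4·6 + 3 ↦ 4·7 + 3|_7 = 31 ⇒ 30
(4) 30|_7 = 4·7 + 2 ↦ 4·8 + 2|_8 = 34 ⇒ 33
(5) 33|_8 = 4·8 + 1 ↦ 4·9 + 1|_9 = 37 ⇒ 36
(6) 36|_9 = 4·9 ↦ 4·10|_10 = 40 ⇒ 39
(7) 39|_10 = 3·10 + 9 ↦ 3·11 + 9|_11 = 42 ⇒ 41

3·10 + 9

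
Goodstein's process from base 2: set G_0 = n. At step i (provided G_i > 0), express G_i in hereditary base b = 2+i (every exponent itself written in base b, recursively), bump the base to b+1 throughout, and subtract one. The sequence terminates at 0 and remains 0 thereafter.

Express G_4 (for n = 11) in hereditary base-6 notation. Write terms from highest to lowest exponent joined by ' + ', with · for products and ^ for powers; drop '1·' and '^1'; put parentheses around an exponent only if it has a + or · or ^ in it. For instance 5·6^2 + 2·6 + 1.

[0] 11 ≡ 2^(2 + 1) + 2 + 1 (base 2). Lift 3: 85. −1: 84.
[1] 84 ≡ 3^(3 + 1) + 3 (base 3). Lift 4: 1028. −1: 1027.
[2] 1027 ≡ 4^(4 + 1) + 3 (base 4). Lift 5: 15628. −1: 15627.
[3] 15627 ≡ 5^(5 + 1) + 2 (base 5). Lift 6: 279938. −1: 279937.

6^(6 + 1) + 1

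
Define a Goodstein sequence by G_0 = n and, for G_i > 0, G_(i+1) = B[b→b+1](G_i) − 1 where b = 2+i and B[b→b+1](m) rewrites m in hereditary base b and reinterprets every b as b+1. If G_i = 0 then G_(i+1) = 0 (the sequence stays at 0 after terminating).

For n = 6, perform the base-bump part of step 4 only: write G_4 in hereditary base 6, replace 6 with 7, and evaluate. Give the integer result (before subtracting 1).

base 2: 6 = 2^2 + 2; at 3: 3^3 + 3 = 30; next = 29
base 3: 29 = 3^3 + 2; at 4: 4^4 + 2 = 258; next = 257
base 4: 257 = 4^4 + 1; at 5: 5^5 + 1 = 3126; next = 3125
base 5: 3125 = 5^5; at 6: 6^6 = 46656; next = 46655

98040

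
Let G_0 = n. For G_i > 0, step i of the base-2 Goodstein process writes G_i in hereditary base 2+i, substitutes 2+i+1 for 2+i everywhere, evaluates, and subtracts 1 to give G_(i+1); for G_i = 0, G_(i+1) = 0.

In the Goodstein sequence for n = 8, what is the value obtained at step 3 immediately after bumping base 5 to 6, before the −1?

93396

i=0: 8 = 2^(2 + 1) (b=2); 2→3: 3^(3 + 1) = 81; 81−1 = 80
i=1: 80 = 2·3^3 + 2·3^2 + 2·3 + 2 (b=3); 3→4: 2·4^4 + 2·4^2 + 2·4 + 2 = 554; 554−1 = 553
i=2: 553 = 2·4^4 + 2·4^2 + 2·4 + 1 (b=4); 4→5: 2·5^5 + 2·5^2 + 2·5 + 1 = 6311; 6311−1 = 6310
i=3: 6310 = 2·5^5 + 2·5^2 + 2·5 (b=5); 5→6: 2·6^6 + 2·6^2 + 2·6 = 93396; 93396−1 = 93395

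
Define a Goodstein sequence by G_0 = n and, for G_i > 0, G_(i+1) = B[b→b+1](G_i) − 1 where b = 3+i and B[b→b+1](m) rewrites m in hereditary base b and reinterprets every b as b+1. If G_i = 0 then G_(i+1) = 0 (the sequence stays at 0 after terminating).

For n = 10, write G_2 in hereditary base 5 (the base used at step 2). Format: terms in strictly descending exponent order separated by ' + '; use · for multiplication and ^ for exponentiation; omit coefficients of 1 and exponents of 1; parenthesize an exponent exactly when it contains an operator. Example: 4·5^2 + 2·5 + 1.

(0) 10|_3 = 3^2 + 1 ↦ 4^2 + 1|_4 = 17 ⇒ 16
(1) 16|_4 = 4^2 ↦ 5^2|_5 = 25 ⇒ 24
(2) 24|_5 = 4·5 + 4 ↦ 4·6 + 4|_6 = 28 ⇒ 27

4·5 + 4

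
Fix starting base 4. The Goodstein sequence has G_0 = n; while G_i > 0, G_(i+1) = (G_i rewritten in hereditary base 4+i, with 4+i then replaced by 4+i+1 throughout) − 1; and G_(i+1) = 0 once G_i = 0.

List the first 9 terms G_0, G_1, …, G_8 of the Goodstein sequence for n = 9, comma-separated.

9, 10, 11, 11, 11, 11, 11, 11, 11

base 4: 9 = 2·4 + 1; at 5: 2·5 + 1 = 11; next = 10
base 5: 10 = 2·5; at 6: 2·6 = 12; next = 11
base 6: 11 = 6 + 5; at 7: 7 + 5 = 12; next = 11
base 7: 11 = 7 + 4; at 8: 8 + 4 = 12; next = 11
base 8: 11 = 8 + 3; at 9: 9 + 3 = 12; next = 11
base 9: 11 = 9 + 2; at 10: 10 + 2 = 12; next = 11
base 10: 11 = 10 + 1; at 11: 11 + 1 = 12; next = 11
base 11: 11 = 11; at 12: 12 = 12; next = 11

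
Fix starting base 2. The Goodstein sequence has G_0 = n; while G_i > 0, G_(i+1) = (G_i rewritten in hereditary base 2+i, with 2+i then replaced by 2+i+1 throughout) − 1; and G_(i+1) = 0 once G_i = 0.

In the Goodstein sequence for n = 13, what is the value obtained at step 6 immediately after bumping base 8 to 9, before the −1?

G_0 = 13. HB_2(13) = 2^(2 + 1) + 2^2 + 1. Bump = 109. G_1 = 108.
G_1 = 108. HB_3(108) = 3^(3 + 1) + 3^3. Bump = 1280. G_2 = 1279.
G_2 = 1279. HB_4(1279) = 4^(4 + 1) + 3·4^3 + 3·4^2 + 3·4 + 3. Bump = 16093. G_3 = 16092.
G_3 = 16092. HB_5(16092) = 5^(5 + 1) + 3·5^3 + 3·5^2 + 3·5 + 2. Bump = 280712. G_4 = 280711.
G_4 = 280711. HB_6(280711) = 6^(6 + 1) + 3·6^3 + 3·6^2 + 3·6 + 1. Bump = 5765999. G_5 = 5765998.
G_5 = 5765998. HB_7(5765998) = 7^(7 + 1) + 3·7^3 + 3·7^2 + 3·7. Bump = 134219480. G_6 = 134219479.

3486786856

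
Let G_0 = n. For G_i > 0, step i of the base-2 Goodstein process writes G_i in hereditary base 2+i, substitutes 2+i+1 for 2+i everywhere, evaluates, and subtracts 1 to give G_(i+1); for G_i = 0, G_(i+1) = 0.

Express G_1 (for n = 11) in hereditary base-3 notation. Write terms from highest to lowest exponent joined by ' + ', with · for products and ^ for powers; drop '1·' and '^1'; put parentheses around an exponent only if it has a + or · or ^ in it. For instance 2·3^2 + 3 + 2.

3^(3 + 1) + 3

G_0 = 11. HB_2(11) = 2^(2 + 1) + 2 + 1. Bump = 85. G_1 = 84.
G_1 = 84. HB_3(84) = 3^(3 + 1) + 3. Bump = 1028. G_2 = 1027.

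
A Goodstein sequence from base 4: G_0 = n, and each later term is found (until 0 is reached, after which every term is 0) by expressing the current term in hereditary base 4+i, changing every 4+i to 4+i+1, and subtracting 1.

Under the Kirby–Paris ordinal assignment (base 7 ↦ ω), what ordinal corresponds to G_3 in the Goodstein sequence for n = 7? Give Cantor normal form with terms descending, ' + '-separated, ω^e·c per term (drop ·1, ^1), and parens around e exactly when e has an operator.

(0) 7|_4 = 4 + 3 ↦ 5 + 3|_5 = 8 ⇒ 7
(1) 7|_5 = 5 + 2 ↦ 6 + 2|_6 = 8 ⇒ 7
(2) 7|_6 = 6 + 1 ↦ 7 + 1|_7 = 8 ⇒ 7
(3) 7|_7 = 7 ↦ 8|_8 = 8 ⇒ 7

ω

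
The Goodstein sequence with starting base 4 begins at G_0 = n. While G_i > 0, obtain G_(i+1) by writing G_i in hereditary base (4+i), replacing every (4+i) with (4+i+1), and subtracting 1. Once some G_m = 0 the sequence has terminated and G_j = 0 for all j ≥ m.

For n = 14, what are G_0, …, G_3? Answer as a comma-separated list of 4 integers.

14, 16, 18, 20

G_0=14  [base 4] 3·4 + 2  →[4↦5]→  3·5 + 2 = 17  −1 ⇒ G_1=16
G_1=16  [base 5] 3·5 + 1  →[5↦6]→  3·6 + 1 = 19  −1 ⇒ G_2=18
G_2=18  [base 6] 3·6  →[6↦7]→  3·7 = 21  −1 ⇒ G_3=20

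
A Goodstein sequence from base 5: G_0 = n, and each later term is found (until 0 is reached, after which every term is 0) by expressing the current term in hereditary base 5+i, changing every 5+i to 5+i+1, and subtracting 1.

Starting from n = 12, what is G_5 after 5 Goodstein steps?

15

G_0 = 12. HB_5(12) = 2·5 + 2. Bump = 14. G_1 = 13.
G_1 = 13. HB_6(13) = 2·6 + 1. Bump = 15. G_2 = 14.
G_2 = 14. HB_7(14) = 2·7. Bump = 16. G_3 = 15.
G_3 = 15. HB_8(15) = 8 + 7. Bump = 16. G_4 = 15.
G_4 = 15. HB_9(15) = 9 + 6. Bump = 16. G_5 = 15.
G_5 = 15. HB_10(15) = 10 + 5. Bump = 16. G_6 = 15.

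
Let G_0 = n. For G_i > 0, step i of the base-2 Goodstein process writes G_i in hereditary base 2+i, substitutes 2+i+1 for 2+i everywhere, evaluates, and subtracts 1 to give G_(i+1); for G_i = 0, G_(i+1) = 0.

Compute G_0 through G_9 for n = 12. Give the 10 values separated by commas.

12, 107, 1065, 15685, 280019, 5764910, 134217867, 3486784574, 100000000211, 3138428376974

12 —HB2→ 2^(2 + 1) + 2^2 —bump→ 3^(3 + 1) + 3^3 = 108 —(−1)→ 107
107 —HB3→ 3^(3 + 1) + 2·3^2 + 2·3 + 2 —bump→ 4^(4 + 1) + 2·4^2 + 2·4 + 2 = 1066 —(−1)→ 1065
1065 —HB4→ 4^(4 + 1) + 2·4^2 + 2·4 + 1 —bump→ 5^(5 + 1) + 2·5^2 + 2·5 + 1 = 15686 —(−1)→ 15685
15685 —HB5→ 5^(5 + 1) + 2·5^2 + 2·5 —bump→ 6^(6 + 1) + 2·6^2 + 2·6 = 280020 —(−1)→ 280019
280019 —HB6→ 6^(6 + 1) + 2·6^2 + 6 + 5 —bump→ 7^(7 + 1) + 2·7^2 + 7 + 5 = 5764911 —(−1)→ 5764910
5764910 —HB7→ 7^(7 + 1) + 2·7^2 + 7 + 4 —bump→ 8^(8 + 1) + 2·8^2 + 8 + 4 = 134217868 —(−1)→ 134217867
134217867 —HB8→ 8^(8 + 1) + 2·8^2 + 8 + 3 —bump→ 9^(9 + 1) + 2·9^2 + 9 + 3 = 3486784575 —(−1)→ 3486784574
3486784574 —HB9→ 9^(9 + 1) + 2·9^2 + 9 + 2 —bump→ 10^(10 + 1) + 2·10^2 + 10 + 2 = 100000000212 —(−1)→ 100000000211
100000000211 —HB10→ 10^(10 + 1) + 2·10^2 + 10 + 1 —bump→ 11^(11 + 1) + 2·11^2 + 11 + 1 = 3138428376975 —(−1)→ 3138428376974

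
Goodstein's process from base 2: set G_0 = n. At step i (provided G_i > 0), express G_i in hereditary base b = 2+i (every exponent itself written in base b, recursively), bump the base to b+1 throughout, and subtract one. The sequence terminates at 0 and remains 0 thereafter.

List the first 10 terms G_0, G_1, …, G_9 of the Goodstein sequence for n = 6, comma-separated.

6, 29, 257, 3125, 46655, 98039, 187243, 332147, 555551, 885775

(0) 6|_2 = 2^2 + 2 ↦ 3^3 + 3|_3 = 30 ⇒ 29
(1) 29|_3 = 3^3 + 2 ↦ 4^4 + 2|_4 = 258 ⇒ 257
(2) 257|_4 = 4^4 + 1 ↦ 5^5 + 1|_5 = 3126 ⇒ 3125
(3) 3125|_5 = 5^5 ↦ 6^6|_6 = 46656 ⇒ 46655
(4) 46655|_6 = 5·6^5 + 5·6^4 + 5·6^3 + 5·6^2 + 5·6 + 5 ↦ 5·7^5 + 5·7^4 + 5·7^3 + 5·7^2 + 5·7 + 5|_7 = 98040 ⇒ 98039
(5) 98039|_7 = 5·7^5 + 5·7^4 + 5·7^3 + 5·7^2 + 5·7 + 4 ↦ 5·8^5 + 5·8^4 + 5·8^3 + 5·8^2 + 5·8 + 4|_8 = 187244 ⇒ 187243
(6) 187243|_8 = 5·8^5 + 5·8^4 + 5·8^3 + 5·8^2 + 5·8 + 3 ↦ 5·9^5 + 5·9^4 + 5·9^3 + 5·9^2 + 5·9 + 3|_9 = 332148 ⇒ 332147
(7) 332147|_9 = 5·9^5 + 5·9^4 + 5·9^3 + 5·9^2 + 5·9 + 2 ↦ 5·10^5 + 5·10^4 + 5·10^3 + 5·10^2 + 5·10 + 2|_10 = 555552 ⇒ 555551
(8) 555551|_10 = 5·10^5 + 5·10^4 + 5·10^3 + 5·10^2 + 5·10 + 1 ↦ 5·11^5 + 5·11^4 + 5·11^3 + 5·11^2 + 5·11 + 1|_11 = 885776 ⇒ 885775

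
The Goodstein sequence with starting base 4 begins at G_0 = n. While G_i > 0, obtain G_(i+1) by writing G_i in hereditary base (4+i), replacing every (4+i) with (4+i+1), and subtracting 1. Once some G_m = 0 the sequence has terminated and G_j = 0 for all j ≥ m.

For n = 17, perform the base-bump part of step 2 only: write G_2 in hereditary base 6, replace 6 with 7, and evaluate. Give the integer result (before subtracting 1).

17 —HB4→ 4^2 + 1 —bump→ 5^2 + 1 = 26 —(−1)→ 25
25 —HB5→ 5^2 —bump→ 6^2 = 36 —(−1)→ 35
35 —HB6→ 5·6 + 5 —bump→ 5·7 + 5 = 40 —(−1)→ 39

40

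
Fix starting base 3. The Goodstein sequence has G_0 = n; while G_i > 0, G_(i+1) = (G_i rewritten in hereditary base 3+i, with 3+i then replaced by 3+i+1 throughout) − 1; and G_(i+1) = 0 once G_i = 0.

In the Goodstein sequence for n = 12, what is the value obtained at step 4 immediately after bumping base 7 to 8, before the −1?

64

[0] 12 ≡ 3^2 + 3 (base 3). Lift 4: 20. −1: 19.
[1] 19 ≡ 4^2 + 3 (base 4). Lift 5: 28. −1: 27.
[2] 27 ≡ 5^2 + 2 (base 5). Lift 6: 38. −1: 37.
[3] 37 ≡ 6^2 + 1 (base 6). Lift 7: 50. −1: 49.
[4] 49 ≡ 7^2 (base 7). Lift 8: 64. −1: 63.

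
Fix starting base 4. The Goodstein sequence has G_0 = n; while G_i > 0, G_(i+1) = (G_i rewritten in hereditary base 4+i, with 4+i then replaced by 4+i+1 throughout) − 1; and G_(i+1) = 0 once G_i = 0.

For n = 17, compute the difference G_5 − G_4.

[0] 17 ≡ 4^2 + 1 (base 4). Lift 5: 26. −1: 25.
[1] 25 ≡ 5^2 (base 5). Lift 6: 36. −1: 35.
[2] 35 ≡ 5·6 + 5 (base 6). Lift 7: 40. −1: 39.
[3] 39 ≡ 5·7 + 4 (base 7). Lift 8: 44. −1: 43.
[4] 43 ≡ 5·8 + 3 (base 8). Lift 9: 48. −1: 47.

4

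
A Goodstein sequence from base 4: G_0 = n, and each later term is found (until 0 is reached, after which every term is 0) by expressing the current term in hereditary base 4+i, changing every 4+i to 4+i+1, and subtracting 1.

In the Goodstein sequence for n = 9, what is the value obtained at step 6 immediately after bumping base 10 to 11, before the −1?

(0) 9|_4 = 2·4 + 1 ↦ 2·5 + 1|_5 = 11 ⇒ 10
(1) 10|_5 = 2·5 ↦ 2·6|_6 = 12 ⇒ 11
(2) 11|_6 = 6 + 5 ↦ 7 + 5|_7 = 12 ⇒ 11
(3) 11|_7 = 7 + 4 ↦ 8 + 4|_8 = 12 ⇒ 11
(4) 11|_8 = 8 + 3 ↦ 9 + 3|_9 = 12 ⇒ 11
(5) 11|_9 = 9 + 2 ↦ 10 + 2|_10 = 12 ⇒ 11
(6) 11|_10 = 10 + 1 ↦ 11 + 1|_11 = 12 ⇒ 11

12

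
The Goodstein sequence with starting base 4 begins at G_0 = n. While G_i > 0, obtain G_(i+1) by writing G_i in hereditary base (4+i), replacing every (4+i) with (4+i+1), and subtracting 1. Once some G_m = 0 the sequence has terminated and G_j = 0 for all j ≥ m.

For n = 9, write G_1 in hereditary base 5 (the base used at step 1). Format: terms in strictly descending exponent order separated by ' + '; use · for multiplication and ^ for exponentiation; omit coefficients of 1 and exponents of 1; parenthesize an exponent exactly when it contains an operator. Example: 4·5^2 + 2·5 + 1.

2·5

[0] 9 ≡ 2·4 + 1 (base 4). Lift 5: 11. −1: 10.
[1] 10 ≡ 2·5 (base 5). Lift 6: 12. −1: 11.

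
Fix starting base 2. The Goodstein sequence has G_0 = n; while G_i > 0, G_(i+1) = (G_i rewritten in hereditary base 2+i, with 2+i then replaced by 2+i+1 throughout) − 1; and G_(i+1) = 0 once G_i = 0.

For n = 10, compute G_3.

(0) 10|_2 = 2^(2 + 1) + 2 ↦ 3^(3 + 1) + 3|_3 = 84 ⇒ 83
(1) 83|_3 = 3^(3 + 1) + 2 ↦ 4^(4 + 1) + 2|_4 = 1026 ⇒ 1025
(2) 1025|_4 = 4^(4 + 1) + 1 ↦ 5^(5 + 1) + 1|_5 = 15626 ⇒ 15625
(3) 15625|_5 = 5^(5 + 1) ↦ 6^(6 + 1)|_6 = 279936 ⇒ 279935

15625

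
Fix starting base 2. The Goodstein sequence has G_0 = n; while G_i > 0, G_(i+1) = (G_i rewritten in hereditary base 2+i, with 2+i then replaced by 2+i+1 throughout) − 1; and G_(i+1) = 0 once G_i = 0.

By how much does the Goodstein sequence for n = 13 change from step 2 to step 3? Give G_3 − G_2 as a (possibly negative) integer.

14813

step 0: 13 = 2^(2 + 1) + 2^2 + 1; sub 3 for 2: 3^(3 + 1) + 3^3 + 1; = 109; G_1 = 109−1 = 108
step 1: 108 = 3^(3 + 1) + 3^3; sub 4 for 3: 4^(4 + 1) + 4^4; = 1280; G_2 = 1280−1 = 1279
step 2: 1279 = 4^(4 + 1) + 3·4^3 + 3·4^2 + 3·4 + 3; sub 5 for 4: 5^(5 + 1) + 3·5^3 + 3·5^2 + 3·5 + 3; = 16093; G_3 = 16093−1 = 16092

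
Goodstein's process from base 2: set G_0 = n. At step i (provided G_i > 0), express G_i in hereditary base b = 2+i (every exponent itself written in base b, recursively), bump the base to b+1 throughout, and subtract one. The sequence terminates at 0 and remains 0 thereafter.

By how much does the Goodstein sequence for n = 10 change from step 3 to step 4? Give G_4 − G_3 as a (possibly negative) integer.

i=0: 10 = 2^(2 + 1) + 2 (b=2); 2→3: 3^(3 + 1) + 3 = 84; 84−1 = 83
i=1: 83 = 3^(3 + 1) + 2 (b=3); 3→4: 4^(4 + 1) + 2 = 1026; 1026−1 = 1025
i=2: 1025 = 4^(4 + 1) + 1 (b=4); 4→5: 5^(5 + 1) + 1 = 15626; 15626−1 = 15625
i=3: 15625 = 5^(5 + 1) (b=5); 5→6: 6^(6 + 1) = 279936; 279936−1 = 279935

264310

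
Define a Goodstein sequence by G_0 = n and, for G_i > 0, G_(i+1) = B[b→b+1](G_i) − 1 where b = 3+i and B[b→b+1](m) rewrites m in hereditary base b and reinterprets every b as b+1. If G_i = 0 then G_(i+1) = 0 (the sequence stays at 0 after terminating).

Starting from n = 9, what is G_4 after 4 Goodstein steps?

21

G_0 = 9. HB_3(9) = 3^2. Bump = 16. G_1 = 15.
G_1 = 15. HB_4(15) = 3·4 + 3. Bump = 18. G_2 = 17.
G_2 = 17. HB_5(17) = 3·5 + 2. Bump = 20. G_3 = 19.
G_3 = 19. HB_6(19) = 3·6 + 1. Bump = 22. G_4 = 21.
G_4 = 21. HB_7(21) = 3·7. Bump = 24. G_5 = 23.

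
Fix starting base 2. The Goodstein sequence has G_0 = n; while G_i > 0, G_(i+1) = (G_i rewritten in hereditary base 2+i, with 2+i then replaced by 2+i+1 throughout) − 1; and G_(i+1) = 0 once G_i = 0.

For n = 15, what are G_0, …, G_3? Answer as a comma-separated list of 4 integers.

15, 111, 1283, 18752

step 0: 15 = 2^(2 + 1) + 2^2 + 2 + 1; sub 3 for 2: 3^(3 + 1) + 3^3 + 3 + 1; = 112; G_1 = 112−1 = 111
step 1: 111 = 3^(3 + 1) + 3^3 + 3; sub 4 for 3: 4^(4 + 1) + 4^4 + 4; = 1284; G_2 = 1284−1 = 1283
step 2: 1283 = 4^(4 + 1) + 4^4 + 3; sub 5 for 4: 5^(5 + 1) + 5^5 + 3; = 18753; G_3 = 18753−1 = 18752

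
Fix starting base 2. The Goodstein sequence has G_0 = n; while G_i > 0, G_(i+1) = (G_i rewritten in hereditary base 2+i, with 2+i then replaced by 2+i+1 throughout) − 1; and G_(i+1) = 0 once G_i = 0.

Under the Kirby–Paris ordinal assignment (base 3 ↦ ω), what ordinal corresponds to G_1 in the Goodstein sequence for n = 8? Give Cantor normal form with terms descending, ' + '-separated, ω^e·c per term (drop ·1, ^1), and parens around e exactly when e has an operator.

G_0=8  [base 2] 2^(2 + 1)  →[2↦3]→  3^(3 + 1) = 81  −1 ⇒ G_1=80
G_1=80  [base 3] 2·3^3 + 2·3^2 + 2·3 + 2  →[3↦4]→  2·4^4 + 2·4^2 + 2·4 + 2 = 554  −1 ⇒ G_2=553

ω^ω·2 + ω^2·2 + ω·2 + 2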